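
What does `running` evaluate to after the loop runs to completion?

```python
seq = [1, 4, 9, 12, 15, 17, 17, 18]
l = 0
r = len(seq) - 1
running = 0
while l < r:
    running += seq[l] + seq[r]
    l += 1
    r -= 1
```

Let's trace through this code step by step.

Initialize: seq = [1, 4, 9, 12, 15, 17, 17, 18]
Initialize: l = 0
Initialize: r = 7
Initialize: running = 0
Entering loop: while l < r:
After iteration 1: l = 1, r = 6, running = 19
After iteration 2: l = 2, r = 5, running = 40
After iteration 3: l = 3, r = 4, running = 66
After iteration 4: l = 4, r = 3, running = 93
Loop ends.

Final answer: 93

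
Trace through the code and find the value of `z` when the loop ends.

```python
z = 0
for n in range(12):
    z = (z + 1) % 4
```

Let's trace through this code step by step.

Initialize: z = 0
Entering loop: for n in range(12):
After iteration 1: n = 0, z = 1
After iteration 2: n = 1, z = 2
After iteration 3: n = 2, z = 3
After iteration 4: n = 3, z = 0
After iteration 5: n = 4, z = 1
After iteration 6: n = 5, z = 2
After iteration 7: n = 6, z = 3
After iteration 8: n = 7, z = 0
After iteration 9: n = 8, z = 1
After iteration 10: n = 9, z = 2
After iteration 11: n = 10, z = 3
After iteration 12: n = 11, z = 0
Loop ends.

Final answer: 0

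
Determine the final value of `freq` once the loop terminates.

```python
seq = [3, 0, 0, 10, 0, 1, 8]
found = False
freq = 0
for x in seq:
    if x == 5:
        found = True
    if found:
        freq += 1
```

Let's trace through this code step by step.

Initialize: seq = [3, 0, 0, 10, 0, 1, 8]
Initialize: found = False
Initialize: freq = 0
Entering loop: for x in seq:
After iteration 1: x = 3, freq = 0
After iteration 2: x = 0, freq = 0
After iteration 3: x = 0, freq = 0
After iteration 4: x = 10, freq = 0
After iteration 5: x = 0, freq = 0
After iteration 6: x = 1, freq = 0
After iteration 7: x = 8, freq = 0
Loop ends.

Final answer: 0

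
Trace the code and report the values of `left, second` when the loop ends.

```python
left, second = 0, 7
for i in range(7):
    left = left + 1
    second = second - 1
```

Let's trace through this code step by step.

Initialize: left = 0
Initialize: second = 7
Entering loop: for i in range(7):
After iteration 1: i = 0, left = 1, second = 6
After iteration 2: i = 1, left = 2, second = 5
After iteration 3: i = 2, left = 3, second = 4
After iteration 4: i = 3, left = 4, second = 3
After iteration 5: i = 4, left = 5, second = 2
After iteration 6: i = 5, left = 6, second = 1
After iteration 7: i = 6, left = 7, second = 0
Loop ends.

Final answer: 7, 0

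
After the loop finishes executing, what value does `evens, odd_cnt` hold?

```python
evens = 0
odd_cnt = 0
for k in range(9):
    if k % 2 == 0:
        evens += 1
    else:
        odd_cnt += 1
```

Let's trace through this code step by step.

Initialize: evens = 0
Initialize: odd_cnt = 0
Entering loop: for k in range(9):
After iteration 1: k = 0, evens = 1, odd_cnt = 0
After iteration 2: k = 1, evens = 1, odd_cnt = 1
After iteration 3: k = 2, evens = 2, odd_cnt = 1
After iteration 4: k = 3, evens = 2, odd_cnt = 2
After iteration 5: k = 4, evens = 3, odd_cnt = 2
After iteration 6: k = 5, evens = 3, odd_cnt = 3
After iteration 7: k = 6, evens = 4, odd_cnt = 3
After iteration 8: k = 7, evens = 4, odd_cnt = 4
After iteration 9: k = 8, evens = 5, odd_cnt = 4
Loop ends.

Final answer: 5, 4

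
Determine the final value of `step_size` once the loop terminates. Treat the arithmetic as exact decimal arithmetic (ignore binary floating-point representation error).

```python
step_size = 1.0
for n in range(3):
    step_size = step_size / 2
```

Let's trace through this code step by step.

Initialize: step_size = 1.0
Entering loop: for n in range(3):
After iteration 1: n = 0, step_size = 0.5
After iteration 2: n = 1, step_size = 0.25
After iteration 3: n = 2, step_size = 0.125
Loop ends.

Final answer: 0.125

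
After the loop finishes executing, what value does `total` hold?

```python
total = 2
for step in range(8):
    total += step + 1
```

Let's trace through this code step by step.

Initialize: total = 2
Entering loop: for step in range(8):
After iteration 1: step = 0, total = 3
After iteration 2: step = 1, total = 5
After iteration 3: step = 2, total = 8
After iteration 4: step = 3, total = 12
After iteration 5: step = 4, total = 17
After iteration 6: step = 5, total = 23
After iteration 7: step = 6, total = 30
After iteration 8: step = 7, total = 38
Loop ends.

Final answer: 38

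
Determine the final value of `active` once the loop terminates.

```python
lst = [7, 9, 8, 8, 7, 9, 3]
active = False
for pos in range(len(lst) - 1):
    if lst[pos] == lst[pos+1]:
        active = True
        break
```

Let's trace through this code step by step.

Initialize: lst = [7, 9, 8, 8, 7, 9, 3]
Initialize: active = False
Entering loop: for pos in range(len(lst) - 1):
After iteration 1: pos = 0, active = False
After iteration 2: pos = 1, active = False
After iteration 3: pos = 2, active = True
Loop ends.

Final answer: True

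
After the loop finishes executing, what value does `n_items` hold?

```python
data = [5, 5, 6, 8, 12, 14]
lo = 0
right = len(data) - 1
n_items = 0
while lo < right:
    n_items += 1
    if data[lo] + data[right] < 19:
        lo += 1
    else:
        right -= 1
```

Let's trace through this code step by step.

Initialize: data = [5, 5, 6, 8, 12, 14]
Initialize: lo = 0
Initialize: right = 5
Initialize: n_items = 0
Entering loop: while lo < right:
After iteration 1: lo = 0, right = 4, n_items = 1
After iteration 2: lo = 1, right = 4, n_items = 2
After iteration 3: lo = 2, right = 4, n_items = 3
After iteration 4: lo = 3, right = 4, n_items = 4
After iteration 5: lo = 3, right = 3, n_items = 5
Loop ends.

Final answer: 5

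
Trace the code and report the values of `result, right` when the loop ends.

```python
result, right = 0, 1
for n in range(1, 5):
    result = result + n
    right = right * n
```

Let's trace through this code step by step.

Initialize: result = 0
Initialize: right = 1
Entering loop: for n in range(1, 5):
After iteration 1: n = 1, result = 1, right = 1
After iteration 2: n = 2, result = 3, right = 2
After iteration 3: n = 3, result = 6, right = 6
After iteration 4: n = 4, result = 10, right = 24
Loop ends.

Final answer: 10, 24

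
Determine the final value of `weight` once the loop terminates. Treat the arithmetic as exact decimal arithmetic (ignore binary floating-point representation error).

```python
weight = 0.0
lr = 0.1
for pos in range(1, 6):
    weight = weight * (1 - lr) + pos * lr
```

Let's trace through this code step by step.

Initialize: weight = 0.0
Initialize: lr = 0.1
Entering loop: for pos in range(1, 6):
After iteration 1: pos = 1, weight = 0.1
After iteration 2: pos = 2, weight = 0.29
After iteration 3: pos = 3, weight = 0.561
After iteration 4: pos = 4, weight = 0.9049
After iteration 5: pos = 5, weight = 1.31441
Loop ends.

Final answer: 1.31441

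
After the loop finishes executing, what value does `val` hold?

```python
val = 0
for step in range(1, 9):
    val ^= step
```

Let's trace through this code step by step.

Initialize: val = 0
Entering loop: for step in range(1, 9):
After iteration 1: step = 1, val = 1
After iteration 2: step = 2, val = 3
After iteration 3: step = 3, val = 0
After iteration 4: step = 4, val = 4
After iteration 5: step = 5, val = 1
After iteration 6: step = 6, val = 7
After iteration 7: step = 7, val = 0
After iteration 8: step = 8, val = 8
Loop ends.

Final answer: 8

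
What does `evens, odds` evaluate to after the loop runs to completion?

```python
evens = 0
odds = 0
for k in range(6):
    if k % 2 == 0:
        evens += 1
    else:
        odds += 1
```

Let's trace through this code step by step.

Initialize: evens = 0
Initialize: odds = 0
Entering loop: for k in range(6):
After iteration 1: k = 0, evens = 1, odds = 0
After iteration 2: k = 1, evens = 1, odds = 1
After iteration 3: k = 2, evens = 2, odds = 1
After iteration 4: k = 3, evens = 2, odds = 2
After iteration 5: k = 4, evens = 3, odds = 2
After iteration 6: k = 5, evens = 3, odds = 3
Loop ends.

Final answer: 3, 3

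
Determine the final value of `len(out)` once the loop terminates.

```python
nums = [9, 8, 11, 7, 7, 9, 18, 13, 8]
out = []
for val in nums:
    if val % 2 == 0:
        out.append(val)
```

Let's trace through this code step by step.

Initialize: nums = [9, 8, 11, 7, 7, 9, 18, 13, 8]
Initialize: out = []
Entering loop: for val in nums:
After iteration 1: val = 9, out = []
After iteration 2: val = 8, out = [8]
After iteration 3: val = 11, out = [8]
After iteration 4: val = 7, out = [8]
After iteration 5: val = 7, out = [8]
After iteration 6: val = 9, out = [8]
After iteration 7: val = 18, out = [8, 18]
After iteration 8: val = 13, out = [8, 18]
After iteration 9: val = 8, out = [8, 18, 8]
Loop ends.
len(out) = 3

Final answer: 3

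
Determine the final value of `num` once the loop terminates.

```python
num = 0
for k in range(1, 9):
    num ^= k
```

Let's trace through this code step by step.

Initialize: num = 0
Entering loop: for k in range(1, 9):
After iteration 1: k = 1, num = 1
After iteration 2: k = 2, num = 3
After iteration 3: k = 3, num = 0
After iteration 4: k = 4, num = 4
After iteration 5: k = 5, num = 1
After iteration 6: k = 6, num = 7
After iteration 7: k = 7, num = 0
After iteration 8: k = 8, num = 8
Loop ends.

Final answer: 8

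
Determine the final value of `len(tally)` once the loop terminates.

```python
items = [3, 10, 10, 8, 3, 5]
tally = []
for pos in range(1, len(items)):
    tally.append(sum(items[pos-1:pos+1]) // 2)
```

Let's trace through this code step by step.

Initialize: items = [3, 10, 10, 8, 3, 5]
Initialize: tally = []
Entering loop: for pos in range(1, len(items)):
After iteration 1: pos = 1, tally = [6]
After iteration 2: pos = 2, tally = [6, 10]
After iteration 3: pos = 3, tally = [6, 10, 9]
After iteration 4: pos = 4, tally = [6, 10, 9, 5]
After iteration 5: pos = 5, tally = [6, 10, 9, 5, 4]
Loop ends.
len(tally) = 5

Final answer: 5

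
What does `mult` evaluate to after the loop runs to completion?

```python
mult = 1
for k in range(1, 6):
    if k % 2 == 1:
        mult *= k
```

Let's trace through this code step by step.

Initialize: mult = 1
Entering loop: for k in range(1, 6):
After iteration 1: k = 1, mult = 1
After iteration 2: k = 2, mult = 1
After iteration 3: k = 3, mult = 3
After iteration 4: k = 4, mult = 3
After iteration 5: k = 5, mult = 15
Loop ends.

Final answer: 15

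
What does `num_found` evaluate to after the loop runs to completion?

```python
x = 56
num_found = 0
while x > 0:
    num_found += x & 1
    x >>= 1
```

Let's trace through this code step by step.

Initialize: x = 56
Initialize: num_found = 0
Entering loop: while x > 0:
After iteration 1: x = 28, num_found = 0
After iteration 2: x = 14, num_found = 0
After iteration 3: x = 7, num_found = 0
After iteration 4: x = 3, num_found = 1
After iteration 5: x = 1, num_found = 2
After iteration 6: x = 0, num_found = 3
Loop ends.

Final answer: 3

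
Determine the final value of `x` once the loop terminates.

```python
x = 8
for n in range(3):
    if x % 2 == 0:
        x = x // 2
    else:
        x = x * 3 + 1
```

Let's trace through this code step by step.

Initialize: x = 8
Entering loop: for n in range(3):
After iteration 1: n = 0, x = 4
After iteration 2: n = 1, x = 2
After iteration 3: n = 2, x = 1
Loop ends.

Final answer: 1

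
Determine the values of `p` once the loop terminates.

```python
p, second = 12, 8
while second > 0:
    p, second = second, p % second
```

Let's trace through this code step by step.

Initialize: p = 12
Initialize: second = 8
Entering loop: while second > 0:
After iteration 1: p = 8, second = 4
After iteration 2: p = 4, second = 0
Loop ends.

Final answer: 4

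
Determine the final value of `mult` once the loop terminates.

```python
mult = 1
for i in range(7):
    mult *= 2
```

Let's trace through this code step by step.

Initialize: mult = 1
Entering loop: for i in range(7):
After iteration 1: i = 0, mult = 2
After iteration 2: i = 1, mult = 4
After iteration 3: i = 2, mult = 8
After iteration 4: i = 3, mult = 16
After iteration 5: i = 4, mult = 32
After iteration 6: i = 5, mult = 64
After iteration 7: i = 6, mult = 128
Loop ends.

Final answer: 128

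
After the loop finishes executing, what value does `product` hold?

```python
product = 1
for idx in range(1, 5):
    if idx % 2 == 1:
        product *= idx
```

Let's trace through this code step by step.

Initialize: product = 1
Entering loop: for idx in range(1, 5):
After iteration 1: idx = 1, product = 1
After iteration 2: idx = 2, product = 1
After iteration 3: idx = 3, product = 3
After iteration 4: idx = 4, product = 3
Loop ends.

Final answer: 3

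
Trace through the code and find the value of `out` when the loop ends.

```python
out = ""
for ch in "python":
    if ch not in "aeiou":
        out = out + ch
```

Let's trace through this code step by step.

Initialize: out = ''
Entering loop: for ch in "python":
After iteration 1: ch = 'p', out = 'p'
After iteration 2: ch = 'y', out = 'py'
After iteration 3: ch = 't', out = 'pyt'
After iteration 4: ch = 'h', out = 'pyth'
After iteration 5: ch = 'o', out = 'pyth'
After iteration 6: ch = 'n', out = 'pythn'
Loop ends.

Final answer: 'pythn'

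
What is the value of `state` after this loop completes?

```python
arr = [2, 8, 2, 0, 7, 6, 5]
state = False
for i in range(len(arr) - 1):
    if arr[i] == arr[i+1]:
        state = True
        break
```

Let's trace through this code step by step.

Initialize: arr = [2, 8, 2, 0, 7, 6, 5]
Initialize: state = False
Entering loop: for i in range(len(arr) - 1):
After iteration 1: i = 0, state = False
After iteration 2: i = 1, state = False
After iteration 3: i = 2, state = False
After iteration 4: i = 3, state = False
After iteration 5: i = 4, state = False
After iteration 6: i = 5, state = False
Loop ends.

Final answer: False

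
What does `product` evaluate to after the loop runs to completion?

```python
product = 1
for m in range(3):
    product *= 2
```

Let's trace through this code step by step.

Initialize: product = 1
Entering loop: for m in range(3):
After iteration 1: m = 0, product = 2
After iteration 2: m = 1, product = 4
After iteration 3: m = 2, product = 8
Loop ends.

Final answer: 8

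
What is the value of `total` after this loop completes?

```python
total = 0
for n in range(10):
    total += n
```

Let's trace through this code step by step.

Initialize: total = 0
Entering loop: for n in range(10):
After iteration 1: n = 0, total = 0
After iteration 2: n = 1, total = 1
After iteration 3: n = 2, total = 3
After iteration 4: n = 3, total = 6
After iteration 5: n = 4, total = 10
After iteration 6: n = 5, total = 15
After iteration 7: n = 6, total = 21
After iteration 8: n = 7, total = 28
After iteration 9: n = 8, total = 36
After iteration 10: n = 9, total = 45
Loop ends.

Final answer: 45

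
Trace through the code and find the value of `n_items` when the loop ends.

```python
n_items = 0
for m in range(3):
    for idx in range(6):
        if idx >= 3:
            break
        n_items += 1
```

Let's trace through this code step by step.

Initialize: n_items = 0
Entering loop: for m in range(3):
After iteration 1: m = 0, n_items = 3
After iteration 2: m = 1, n_items = 6
After iteration 3: m = 2, n_items = 9
Loop ends.

Final answer: 9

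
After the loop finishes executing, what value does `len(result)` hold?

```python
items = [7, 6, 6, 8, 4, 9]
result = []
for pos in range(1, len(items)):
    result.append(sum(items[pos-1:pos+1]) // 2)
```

Let's trace through this code step by step.

Initialize: items = [7, 6, 6, 8, 4, 9]
Initialize: result = []
Entering loop: for pos in range(1, len(items)):
After iteration 1: pos = 1, result = [6]
After iteration 2: pos = 2, result = [6, 6]
After iteration 3: pos = 3, result = [6, 6, 7]
After iteration 4: pos = 4, result = [6, 6, 7, 6]
After iteration 5: pos = 5, result = [6, 6, 7, 6, 6]
Loop ends.
len(result) = 5

Final answer: 5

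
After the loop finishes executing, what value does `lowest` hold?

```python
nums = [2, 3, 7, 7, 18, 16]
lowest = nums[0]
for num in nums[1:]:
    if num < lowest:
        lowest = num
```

Let's trace through this code step by step.

Initialize: nums = [2, 3, 7, 7, 18, 16]
Initialize: lowest = 2
Entering loop: for num in nums[1:]:
After iteration 1: num = 3, lowest = 2
After iteration 2: num = 7, lowest = 2
After iteration 3: num = 7, lowest = 2
After iteration 4: num = 18, lowest = 2
After iteration 5: num = 16, lowest = 2
Loop ends.

Final answer: 2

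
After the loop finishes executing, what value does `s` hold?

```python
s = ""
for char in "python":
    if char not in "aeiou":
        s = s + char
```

Let's trace through this code step by step.

Initialize: s = ''
Entering loop: for char in "python":
After iteration 1: char = 'p', s = 'p'
After iteration 2: char = 'y', s = 'py'
After iteration 3: char = 't', s = 'pyt'
After iteration 4: char = 'h', s = 'pyth'
After iteration 5: char = 'o', s = 'pyth'
After iteration 6: char = 'n', s = 'pythn'
Loop ends.

Final answer: 'pythn'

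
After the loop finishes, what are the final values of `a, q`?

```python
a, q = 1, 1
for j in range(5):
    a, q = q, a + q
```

Let's trace through this code step by step.

Initialize: a = 1
Initialize: q = 1
Entering loop: for j in range(5):
After iteration 1: j = 0, a = 1, q = 2
After iteration 2: j = 1, a = 2, q = 3
After iteration 3: j = 2, a = 3, q = 5
After iteration 4: j = 3, a = 5, q = 8
After iteration 5: j = 4, a = 8, q = 13
Loop ends.

Final answer: 8, 13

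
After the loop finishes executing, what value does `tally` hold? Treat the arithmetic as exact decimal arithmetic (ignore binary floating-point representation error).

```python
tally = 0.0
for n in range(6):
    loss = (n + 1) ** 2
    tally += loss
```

Let's trace through this code step by step.

Initialize: tally = 0.0
Entering loop: for n in range(6):
After iteration 1: n = 0, tally = 1.0, loss = 1
After iteration 2: n = 1, tally = 5.0, loss = 4
After iteration 3: n = 2, tally = 14.0, loss = 9
After iteration 4: n = 3, tally = 30.0, loss = 16
After iteration 5: n = 4, tally = 55.0, loss = 25
After iteration 6: n = 5, tally = 91.0, loss = 36
Loop ends.

Final answer: 91.0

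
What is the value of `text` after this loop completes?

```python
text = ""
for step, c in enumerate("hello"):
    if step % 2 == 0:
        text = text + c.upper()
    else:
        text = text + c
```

Let's trace through this code step by step.

Initialize: text = ''
Entering loop: for step, c in enumerate("hello"):
After iteration 1: step = 0, c = 'h', text = 'H'
After iteration 2: step = 1, c = 'e', text = 'He'
After iteration 3: step = 2, c = 'l', text = 'HeL'
After iteration 4: step = 3, c = 'l', text = 'HeLl'
After iteration 5: step = 4, c = 'o', text = 'HeLlO'
Loop ends.

Final answer: 'HeLlO'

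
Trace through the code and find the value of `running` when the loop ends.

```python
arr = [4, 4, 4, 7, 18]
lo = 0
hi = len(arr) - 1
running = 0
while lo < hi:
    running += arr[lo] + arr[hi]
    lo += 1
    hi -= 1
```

Let's trace through this code step by step.

Initialize: arr = [4, 4, 4, 7, 18]
Initialize: lo = 0
Initialize: hi = 4
Initialize: running = 0
Entering loop: while lo < hi:
After iteration 1: lo = 1, hi = 3, running = 22
After iteration 2: lo = 2, hi = 2, running = 33
Loop ends.

Final answer: 33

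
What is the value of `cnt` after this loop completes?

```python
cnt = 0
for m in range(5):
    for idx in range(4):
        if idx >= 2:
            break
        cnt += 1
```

Let's trace through this code step by step.

Initialize: cnt = 0
Entering loop: for m in range(5):
After iteration 1: m = 0, cnt = 2
After iteration 2: m = 1, cnt = 4
After iteration 3: m = 2, cnt = 6
After iteration 4: m = 3, cnt = 8
After iteration 5: m = 4, cnt = 10
Loop ends.

Final answer: 10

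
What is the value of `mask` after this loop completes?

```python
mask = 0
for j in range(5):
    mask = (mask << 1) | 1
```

Let's trace through this code step by step.

Initialize: mask = 0
Entering loop: for j in range(5):
After iteration 1: j = 0, mask = 1
After iteration 2: j = 1, mask = 3
After iteration 3: j = 2, mask = 7
After iteration 4: j = 3, mask = 15
After iteration 5: j = 4, mask = 31
Loop ends.

Final answer: 31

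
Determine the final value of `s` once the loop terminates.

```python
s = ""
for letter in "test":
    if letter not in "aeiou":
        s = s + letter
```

Let's trace through this code step by step.

Initialize: s = ''
Entering loop: for letter in "test":
After iteration 1: letter = 't', s = 't'
After iteration 2: letter = 'e', s = 't'
After iteration 3: letter = 's', s = 'ts'
After iteration 4: letter = 't', s = 'tst'
Loop ends.

Final answer: 'tst'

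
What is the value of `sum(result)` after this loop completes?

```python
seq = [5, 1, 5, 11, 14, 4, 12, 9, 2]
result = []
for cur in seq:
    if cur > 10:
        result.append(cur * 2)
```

Let's trace through this code step by step.

Initialize: seq = [5, 1, 5, 11, 14, 4, 12, 9, 2]
Initialize: result = []
Entering loop: for cur in seq:
After iteration 1: cur = 5, result = []
After iteration 2: cur = 1, result = []
After iteration 3: cur = 5, result = []
After iteration 4: cur = 11, result = [22]
After iteration 5: cur = 14, result = [22, 28]
After iteration 6: cur = 4, result = [22, 28]
After iteration 7: cur = 12, result = [22, 28, 24]
After iteration 8: cur = 9, result = [22, 28, 24]
After iteration 9: cur = 2, result = [22, 28, 24]
Loop ends.
sum(result) = 74

Final answer: 74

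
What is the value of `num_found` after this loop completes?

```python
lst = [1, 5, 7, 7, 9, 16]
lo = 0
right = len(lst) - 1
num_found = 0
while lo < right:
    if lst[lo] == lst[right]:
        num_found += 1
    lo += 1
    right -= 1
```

Let's trace through this code step by step.

Initialize: lst = [1, 5, 7, 7, 9, 16]
Initialize: lo = 0
Initialize: right = 5
Initialize: num_found = 0
Entering loop: while lo < right:
After iteration 1: lo = 1, right = 4, num_found = 0
After iteration 2: lo = 2, right = 3, num_found = 0
After iteration 3: lo = 3, right = 2, num_found = 1
Loop ends.

Final answer: 1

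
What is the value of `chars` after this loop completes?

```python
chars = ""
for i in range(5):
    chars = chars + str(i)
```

Let's trace through this code step by step.

Initialize: chars = ''
Entering loop: for i in range(5):
After iteration 1: i = 0, chars = '0'
After iteration 2: i = 1, chars = '01'
After iteration 3: i = 2, chars = '012'
After iteration 4: i = 3, chars = '0123'
After iteration 5: i = 4, chars = '01234'
Loop ends.

Final answer: '01234'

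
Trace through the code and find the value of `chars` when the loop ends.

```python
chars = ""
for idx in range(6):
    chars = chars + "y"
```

Let's trace through this code step by step.

Initialize: chars = ''
Entering loop: for idx in range(6):
After iteration 1: idx = 0, chars = 'y'
After iteration 2: idx = 1, chars = 'yy'
After iteration 3: idx = 2, chars = 'yyy'
After iteration 4: idx = 3, chars = 'yyyy'
After iteration 5: idx = 4, chars = 'yyyyy'
After iteration 6: idx = 5, chars = 'yyyyyy'
Loop ends.

Final answer: 'yyyyyy'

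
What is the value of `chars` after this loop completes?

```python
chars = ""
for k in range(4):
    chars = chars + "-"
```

Let's trace through this code step by step.

Initialize: chars = ''
Entering loop: for k in range(4):
After iteration 1: k = 0, chars = '-'
After iteration 2: k = 1, chars = '--'
After iteration 3: k = 2, chars = '---'
After iteration 4: k = 3, chars = '----'
Loop ends.

Final answer: '----'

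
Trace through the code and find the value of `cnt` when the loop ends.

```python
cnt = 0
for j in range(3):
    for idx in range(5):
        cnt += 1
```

Let's trace through this code step by step.

Initialize: cnt = 0
Entering loop: for j in range(3):
After iteration 1: j = 0, cnt = 5
After iteration 2: j = 1, cnt = 10
After iteration 3: j = 2, cnt = 15
Loop ends.

Final answer: 15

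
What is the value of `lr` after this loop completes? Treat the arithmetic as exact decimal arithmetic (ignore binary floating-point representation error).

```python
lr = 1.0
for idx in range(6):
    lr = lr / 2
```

Let's trace through this code step by step.

Initialize: lr = 1.0
Entering loop: for idx in range(6):
After iteration 1: idx = 0, lr = 0.5
After iteration 2: idx = 1, lr = 0.25
After iteration 3: idx = 2, lr = 0.125
After iteration 4: idx = 3, lr = 0.0625
After iteration 5: idx = 4, lr = 0.03125
After iteration 6: idx = 5, lr = 0.015625
Loop ends.

Final answer: 0.015625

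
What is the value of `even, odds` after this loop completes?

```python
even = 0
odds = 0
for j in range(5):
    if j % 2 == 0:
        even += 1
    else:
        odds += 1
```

Let's trace through this code step by step.

Initialize: even = 0
Initialize: odds = 0
Entering loop: for j in range(5):
After iteration 1: j = 0, even = 1, odds = 0
After iteration 2: j = 1, even = 1, odds = 1
After iteration 3: j = 2, even = 2, odds = 1
After iteration 4: j = 3, even = 2, odds = 2
After iteration 5: j = 4, even = 3, odds = 2
Loop ends.

Final answer: 3, 2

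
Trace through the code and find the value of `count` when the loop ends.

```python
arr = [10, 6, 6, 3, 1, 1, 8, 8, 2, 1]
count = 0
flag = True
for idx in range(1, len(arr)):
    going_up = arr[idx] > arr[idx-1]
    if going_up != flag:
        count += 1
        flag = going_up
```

Let's trace through this code step by step.

Initialize: arr = [10, 6, 6, 3, 1, 1, 8, 8, 2, 1]
Initialize: count = 0
Initialize: flag = True
Entering loop: for idx in range(1, len(arr)):
After iteration 1: idx = 1, count = 1, flag = False, going_up = False
After iteration 2: idx = 2, count = 1, flag = False, going_up = False
After iteration 3: idx = 3, count = 1, flag = False, going_up = False
After iteration 4: idx = 4, count = 1, flag = False, going_up = False
After iteration 5: idx = 5, count = 1, flag = False, going_up = False
After iteration 6: idx = 6, count = 2, flag = True, going_up = True
After iteration 7: idx = 7, count = 3, flag = False, going_up = False
After iteration 8: idx = 8, count = 3, flag = False, going_up = False
After iteration 9: idx = 9, count = 3, flag = False, going_up = False
Loop ends.

Final answer: 3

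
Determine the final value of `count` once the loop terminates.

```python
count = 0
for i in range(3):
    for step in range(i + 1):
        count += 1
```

Let's trace through this code step by step.

Initialize: count = 0
Entering loop: for i in range(3):
After iteration 1: i = 0, count = 1, step = 0
After iteration 2: i = 1, count = 3, step = 1
After iteration 3: i = 2, count = 6, step = 2
Loop ends.

Final answer: 6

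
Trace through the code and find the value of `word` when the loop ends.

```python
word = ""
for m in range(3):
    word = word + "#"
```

Let's trace through this code step by step.

Initialize: word = ''
Entering loop: for m in range(3):
After iteration 1: m = 0, word = '#'
After iteration 2: m = 1, word = '##'
After iteration 3: m = 2, word = '###'
Loop ends.

Final answer: '###'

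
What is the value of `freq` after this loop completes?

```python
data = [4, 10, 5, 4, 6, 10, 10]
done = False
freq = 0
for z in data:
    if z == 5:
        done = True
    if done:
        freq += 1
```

Let's trace through this code step by step.

Initialize: data = [4, 10, 5, 4, 6, 10, 10]
Initialize: done = False
Initialize: freq = 0
Entering loop: for z in data:
After iteration 1: z = 4, done = False, freq = 0
After iteration 2: z = 10, done = False, freq = 0
After iteration 3: z = 5, done = True, freq = 1
After iteration 4: z = 4, done = True, freq = 2
After iteration 5: z = 6, done = True, freq = 3
After iteration 6: z = 10, done = True, freq = 4
After iteration 7: z = 10, done = True, freq = 5
Loop ends.

Final answer: 5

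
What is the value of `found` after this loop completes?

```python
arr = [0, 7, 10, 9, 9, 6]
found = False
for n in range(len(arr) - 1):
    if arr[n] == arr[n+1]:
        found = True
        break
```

Let's trace through this code step by step.

Initialize: arr = [0, 7, 10, 9, 9, 6]
Initialize: found = False
Entering loop: for n in range(len(arr) - 1):
After iteration 1: n = 0, found = False
After iteration 2: n = 1, found = False
After iteration 3: n = 2, found = False
After iteration 4: n = 3, found = True
Loop ends.

Final answer: True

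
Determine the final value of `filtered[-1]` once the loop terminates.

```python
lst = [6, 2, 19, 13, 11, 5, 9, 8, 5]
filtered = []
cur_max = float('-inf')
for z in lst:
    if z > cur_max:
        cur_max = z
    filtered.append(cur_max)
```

Let's trace through this code step by step.

Initialize: lst = [6, 2, 19, 13, 11, 5, 9, 8, 5]
Initialize: filtered = []
Initialize: cur_max = -inf
Entering loop: for z in lst:
After iteration 1: z = 6, filtered = [6], cur_max = 6
After iteration 2: z = 2, filtered = [6, 6], cur_max = 6
After iteration 3: z = 19, filtered = [6, 6, 19], cur_max = 19
After iteration 4: z = 13, filtered = [6, 6, 19, 19], cur_max = 19
After iteration 5: z = 11, filtered = [6, 6, 19, 19, 19], cur_max = 19
After iteration 6: z = 5, filtered = [6, 6, 19, 19, 19, 19], cur_max = 19
After iteration 7: z = 9, filtered = [6, 6, 19, 19, 19, 19, 19], cur_max = 19
After iteration 8: z = 8, filtered = [6, 6, 19, 19, 19, 19, 19, 19], cur_max = 19
After iteration 9: z = 5, filtered = [6, 6, 19, 19, 19, 19, 19, 19, 19], cur_max = 19
Loop ends.
filtered[-1] = 19

Final answer: 19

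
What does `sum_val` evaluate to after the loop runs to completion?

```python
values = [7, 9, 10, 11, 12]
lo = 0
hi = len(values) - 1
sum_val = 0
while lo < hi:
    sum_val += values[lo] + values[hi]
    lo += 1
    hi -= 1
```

Let's trace through this code step by step.

Initialize: values = [7, 9, 10, 11, 12]
Initialize: lo = 0
Initialize: hi = 4
Initialize: sum_val = 0
Entering loop: while lo < hi:
After iteration 1: lo = 1, hi = 3, sum_val = 19
After iteration 2: lo = 2, hi = 2, sum_val = 39
Loop ends.

Final answer: 39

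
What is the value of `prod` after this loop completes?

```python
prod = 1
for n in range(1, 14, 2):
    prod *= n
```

Let's trace through this code step by step.

Initialize: prod = 1
Entering loop: for n in range(1, 14, 2):
After iteration 1: n = 1, prod = 1
After iteration 2: n = 3, prod = 3
After iteration 3: n = 5, prod = 15
After iteration 4: n = 7, prod = 105
After iteration 5: n = 9, prod = 945
After iteration 6: n = 11, prod = 10395
After iteration 7: n = 13, prod = 135135
Loop ends.

Final answer: 135135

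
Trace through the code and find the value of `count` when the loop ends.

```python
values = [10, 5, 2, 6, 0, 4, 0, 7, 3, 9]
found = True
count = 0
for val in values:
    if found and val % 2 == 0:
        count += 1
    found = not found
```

Let's trace through this code step by step.

Initialize: values = [10, 5, 2, 6, 0, 4, 0, 7, 3, 9]
Initialize: found = True
Initialize: count = 0
Entering loop: for val in values:
After iteration 1: val = 10, found = False, count = 1
After iteration 2: val = 5, found = True, count = 1
After iteration 3: val = 2, found = False, count = 2
After iteration 4: val = 6, found = True, count = 2
After iteration 5: val = 0, found = False, count = 3
After iteration 6: val = 4, found = True, count = 3
After iteration 7: val = 0, found = False, count = 4
After iteration 8: val = 7, found = True, count = 4
After iteration 9: val = 3, found = False, count = 4
After iteration 10: val = 9, found = True, count = 4
Loop ends.

Final answer: 4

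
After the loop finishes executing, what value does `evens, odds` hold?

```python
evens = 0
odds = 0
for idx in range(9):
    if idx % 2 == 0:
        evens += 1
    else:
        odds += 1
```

Let's trace through this code step by step.

Initialize: evens = 0
Initialize: odds = 0
Entering loop: for idx in range(9):
After iteration 1: idx = 0, evens = 1, odds = 0
After iteration 2: idx = 1, evens = 1, odds = 1
After iteration 3: idx = 2, evens = 2, odds = 1
After iteration 4: idx = 3, evens = 2, odds = 2
After iteration 5: idx = 4, evens = 3, odds = 2
After iteration 6: idx = 5, evens = 3, odds = 3
After iteration 7: idx = 6, evens = 4, odds = 3
After iteration 8: idx = 7, evens = 4, odds = 4
After iteration 9: idx = 8, evens = 5, odds = 4
Loop ends.

Final answer: 5, 4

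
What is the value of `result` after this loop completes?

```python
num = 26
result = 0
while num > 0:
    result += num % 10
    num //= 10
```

Let's trace through this code step by step.

Initialize: num = 26
Initialize: result = 0
Entering loop: while num > 0:
After iteration 1: num = 2, result = 6
After iteration 2: num = 0, result = 8
Loop ends.

Final answer: 8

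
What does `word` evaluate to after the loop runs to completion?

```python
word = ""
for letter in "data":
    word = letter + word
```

Let's trace through this code step by step.

Initialize: word = ''
Entering loop: for letter in "data":
After iteration 1: letter = 'd', word = 'd'
After iteration 2: letter = 'a', word = 'ad'
After iteration 3: letter = 't', word = 'tad'
After iteration 4: letter = 'a', word = 'atad'
Loop ends.

Final answer: 'atad'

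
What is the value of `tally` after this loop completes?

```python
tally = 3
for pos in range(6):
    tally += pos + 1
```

Let's trace through this code step by step.

Initialize: tally = 3
Entering loop: for pos in range(6):
After iteration 1: pos = 0, tally = 4
After iteration 2: pos = 1, tally = 6
After iteration 3: pos = 2, tally = 9
After iteration 4: pos = 3, tally = 13
After iteration 5: pos = 4, tally = 18
After iteration 6: pos = 5, tally = 24
Loop ends.

Final answer: 24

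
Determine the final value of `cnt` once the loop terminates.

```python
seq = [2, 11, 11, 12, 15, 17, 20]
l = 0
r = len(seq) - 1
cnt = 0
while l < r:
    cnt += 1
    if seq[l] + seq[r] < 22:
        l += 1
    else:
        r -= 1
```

Let's trace through this code step by step.

Initialize: seq = [2, 11, 11, 12, 15, 17, 20]
Initialize: l = 0
Initialize: r = 6
Initialize: cnt = 0
Entering loop: while l < r:
After iteration 1: l = 0, r = 5, cnt = 1
After iteration 2: l = 1, r = 5, cnt = 2
After iteration 3: l = 1, r = 4, cnt = 3
After iteration 4: l = 1, r = 3, cnt = 4
After iteration 5: l = 1, r = 2, cnt = 5
After iteration 6: l = 1, r = 1, cnt = 6
Loop ends.

Final answer: 6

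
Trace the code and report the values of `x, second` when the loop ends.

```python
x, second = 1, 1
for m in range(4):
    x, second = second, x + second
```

Let's trace through this code step by step.

Initialize: x = 1
Initialize: second = 1
Entering loop: for m in range(4):
After iteration 1: m = 0, x = 1, second = 2
After iteration 2: m = 1, x = 2, second = 3
After iteration 3: m = 2, x = 3, second = 5
After iteration 4: m = 3, x = 5, second = 8
Loop ends.

Final answer: 5, 8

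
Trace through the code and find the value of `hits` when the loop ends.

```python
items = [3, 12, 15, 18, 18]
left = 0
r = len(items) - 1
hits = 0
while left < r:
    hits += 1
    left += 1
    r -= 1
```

Let's trace through this code step by step.

Initialize: items = [3, 12, 15, 18, 18]
Initialize: left = 0
Initialize: r = 4
Initialize: hits = 0
Entering loop: while left < r:
After iteration 1: left = 1, r = 3, hits = 1
After iteration 2: left = 2, r = 2, hits = 2
Loop ends.

Final answer: 2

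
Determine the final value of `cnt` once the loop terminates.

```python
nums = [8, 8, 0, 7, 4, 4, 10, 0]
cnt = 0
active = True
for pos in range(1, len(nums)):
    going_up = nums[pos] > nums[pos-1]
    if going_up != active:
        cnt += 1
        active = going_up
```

Let's trace through this code step by step.

Initialize: nums = [8, 8, 0, 7, 4, 4, 10, 0]
Initialize: cnt = 0
Initialize: active = True
Entering loop: for pos in range(1, len(nums)):
After iteration 1: pos = 1, cnt = 1, active = False, going_up = False
After iteration 2: pos = 2, cnt = 1, active = False, going_up = False
After iteration 3: pos = 3, cnt = 2, active = True, going_up = True
After iteration 4: pos = 4, cnt = 3, active = False, going_up = False
After iteration 5: pos = 5, cnt = 3, active = False, going_up = False
After iteration 6: pos = 6, cnt = 4, active = True, going_up = True
After iteration 7: pos = 7, cnt = 5, active = False, going_up = False
Loop ends.

Final answer: 5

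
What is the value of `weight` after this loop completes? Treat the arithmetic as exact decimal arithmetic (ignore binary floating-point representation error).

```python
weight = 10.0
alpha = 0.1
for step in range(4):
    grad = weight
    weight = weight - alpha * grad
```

Let's trace through this code step by step.

Initialize: weight = 10.0
Initialize: alpha = 0.1
Entering loop: for step in range(4):
After iteration 1: step = 0, weight = 9.0, grad = 10.0
After iteration 2: step = 1, weight = 8.1, grad = 9.0
After iteration 3: step = 2, weight = 7.29, grad = 8.1
After iteration 4: step = 3, weight = 6.561, grad = 7.29
Loop ends.

Final answer: 6.561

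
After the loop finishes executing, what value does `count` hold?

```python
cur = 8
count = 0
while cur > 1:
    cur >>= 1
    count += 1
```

Let's trace through this code step by step.

Initialize: cur = 8
Initialize: count = 0
Entering loop: while cur > 1:
After iteration 1: cur = 4, count = 1
After iteration 2: cur = 2, count = 2
After iteration 3: cur = 1, count = 3
Loop ends.

Final answer: 3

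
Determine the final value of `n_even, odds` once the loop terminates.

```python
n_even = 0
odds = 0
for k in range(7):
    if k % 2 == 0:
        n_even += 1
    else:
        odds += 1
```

Let's trace through this code step by step.

Initialize: n_even = 0
Initialize: odds = 0
Entering loop: for k in range(7):
After iteration 1: k = 0, n_even = 1, odds = 0
After iteration 2: k = 1, n_even = 1, odds = 1
After iteration 3: k = 2, n_even = 2, odds = 1
After iteration 4: k = 3, n_even = 2, odds = 2
After iteration 5: k = 4, n_even = 3, odds = 2
After iteration 6: k = 5, n_even = 3, odds = 3
After iteration 7: k = 6, n_even = 4, odds = 3
Loop ends.

Final answer: 4, 3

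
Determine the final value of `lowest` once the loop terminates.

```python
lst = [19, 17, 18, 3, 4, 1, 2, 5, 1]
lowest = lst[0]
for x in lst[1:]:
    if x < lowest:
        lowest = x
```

Let's trace through this code step by step.

Initialize: lst = [19, 17, 18, 3, 4, 1, 2, 5, 1]
Initialize: lowest = 19
Entering loop: for x in lst[1:]:
After iteration 1: x = 17, lowest = 17
After iteration 2: x = 18, lowest = 17
After iteration 3: x = 3, lowest = 3
After iteration 4: x = 4, lowest = 3
After iteration 5: x = 1, lowest = 1
After iteration 6: x = 2, lowest = 1
After iteration 7: x = 5, lowest = 1
After iteration 8: x = 1, lowest = 1
Loop ends.

Final answer: 1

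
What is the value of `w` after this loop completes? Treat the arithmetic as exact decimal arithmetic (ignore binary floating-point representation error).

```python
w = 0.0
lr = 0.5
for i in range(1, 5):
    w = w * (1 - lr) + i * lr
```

Let's trace through this code step by step.

Initialize: w = 0.0
Initialize: lr = 0.5
Entering loop: for i in range(1, 5):
After iteration 1: i = 1, w = 0.5
After iteration 2: i = 2, w = 1.25
After iteration 3: i = 3, w = 2.125
After iteration 4: i = 4, w = 3.0625
Loop ends.

Final answer: 3.0625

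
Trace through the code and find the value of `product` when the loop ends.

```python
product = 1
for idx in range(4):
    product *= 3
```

Let's trace through this code step by step.

Initialize: product = 1
Entering loop: for idx in range(4):
After iteration 1: idx = 0, product = 3
After iteration 2: idx = 1, product = 9
After iteration 3: idx = 2, product = 27
After iteration 4: idx = 3, product = 81
Loop ends.

Final answer: 81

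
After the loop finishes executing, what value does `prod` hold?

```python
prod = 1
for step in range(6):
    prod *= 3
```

Let's trace through this code step by step.

Initialize: prod = 1
Entering loop: for step in range(6):
After iteration 1: step = 0, prod = 3
After iteration 2: step = 1, prod = 9
After iteration 3: step = 2, prod = 27
After iteration 4: step = 3, prod = 81
After iteration 5: step = 4, prod = 243
After iteration 6: step = 5, prod = 729
Loop ends.

Final answer: 729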